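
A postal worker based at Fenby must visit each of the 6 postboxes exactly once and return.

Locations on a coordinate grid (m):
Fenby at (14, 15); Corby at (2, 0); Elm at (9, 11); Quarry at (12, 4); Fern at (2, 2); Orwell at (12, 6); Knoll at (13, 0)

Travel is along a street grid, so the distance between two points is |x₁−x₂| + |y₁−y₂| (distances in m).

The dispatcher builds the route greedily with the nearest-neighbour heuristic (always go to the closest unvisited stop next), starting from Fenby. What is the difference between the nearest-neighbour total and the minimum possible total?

Fenby: Elm=9, Orwell=11, Quarry=13, Knoll=16, Fern=25, Corby=27 ⇒ Elm
Elm: Orwell=8, Quarry=10, Knoll=15, Fern=16, Corby=18 ⇒ Orwell
Orwell: Quarry=2, Knoll=7, Fern=14, Corby=16 ⇒ Quarry
Quarry: Knoll=5, Fern=12, Corby=14 ⇒ Knoll
Knoll: Corby=11, Fern=13 ⇒ Corby
Corby: Fern=2 ⇒ Fern
NN route Fenby → Elm → Orwell → Quarry → Knoll → Corby → Fern → Fenby costs 62.
Optimal: Fenby → Elm → Fern → Corby → Knoll → Quarry → Orwell → Fenby costs 56 (by enumerating all 360 distinct tours).
Excess = 62 − 56 = 6.

The nearest-neighbour route is 6 m longer than optimal.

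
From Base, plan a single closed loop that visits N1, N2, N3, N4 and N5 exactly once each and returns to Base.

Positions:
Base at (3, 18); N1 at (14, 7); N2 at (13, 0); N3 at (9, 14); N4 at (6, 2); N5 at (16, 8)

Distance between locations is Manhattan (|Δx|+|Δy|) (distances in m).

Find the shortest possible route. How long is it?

Minimum total distance: 62 m.

There are 60 distinct closed tours to check (reversals are equivalent).
Base→N1→N2→N3→N4→N5→Base: 22+8+18+15+16+23 = 102
Base→N1→N2→N3→N5→N4→Base: 22+8+18+13+16+19 = 96
Base→N1→N2→N4→N3→N5→Base: 22+8+9+15+13+23 = 90
Base→N1→N2→N4→N5→N3→Base: 22+8+9+16+13+10 = 78
Base→N1→N2→N5→N3→N4→Base: 22+8+11+13+15+19 = 88
Base→N1→N2→N5→N4→N3→Base: 22+8+11+16+15+10 = 82
Base→N1→N3→N2→N4→N5→Base: 22+12+18+9+16+23 = 100
Base→N1→N3→N2→N5→N4→Base: 22+12+18+11+16+19 = 98
Base→N1→N3→N4→N2→N5→Base: 22+12+15+9+11+23 = 92
Base→N1→N3→N4→N5→N2→Base: 22+12+15+16+11+28 = 104
Base→N1→N3→N5→N2→N4→Base: 22+12+13+11+9+19 = 86
Base→N1→N3→N5→N4→N2→Base: 22+12+13+16+9+28 = 100
Base→N1→N4→N2→N3→N5→Base: 22+13+9+18+13+23 = 98
Base→N1→N4→N2→N5→N3→Base: 22+13+9+11+13+10 = 78
… (46 more)
Base→N3→N5→N1→N2→N4→Base: 10+13+3+8+9+19 = 62  ← best
The minimum is 62.
One optimal route: Base → N3 → N5 → N1 → N2 → N4 → Base (or its reverse).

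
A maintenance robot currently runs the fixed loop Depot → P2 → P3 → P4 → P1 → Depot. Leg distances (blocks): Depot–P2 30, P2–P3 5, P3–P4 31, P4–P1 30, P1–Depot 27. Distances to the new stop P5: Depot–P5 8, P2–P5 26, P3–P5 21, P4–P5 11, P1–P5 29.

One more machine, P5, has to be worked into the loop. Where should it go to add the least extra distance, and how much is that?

Insertion cost between consecutive stops i–j is d(i,P5) + d(P5,j) − d(i,j):
  between Depot and P2: 8 + 26 − 30 = 4
  between P2 and P3: 26 + 21 − 5 = 42
  between P3 and P4: 21 + 11 − 31 = 1
  between P4 and P1: 11 + 29 − 30 = 10
  between P1 and Depot: 29 + 8 − 27 = 10
Cheapest insertion is between P3 and P4, adding 1.
New total = 123 + 1 = 124.

Minimum extra distance: 1 blocks, inserting P5 between P3 and P4.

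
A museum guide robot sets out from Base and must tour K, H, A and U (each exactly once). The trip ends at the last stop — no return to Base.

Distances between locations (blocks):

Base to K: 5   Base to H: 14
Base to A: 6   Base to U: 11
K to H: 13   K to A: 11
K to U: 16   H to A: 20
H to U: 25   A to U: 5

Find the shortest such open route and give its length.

40 blocks — the minimum one-way total.

There are 4! = 24 possible orderings.
Base→K→H→A→U: 5+13+20+5 = 43
Base→K→H→U→A: 5+13+25+5 = 48
Base→K→A→H→U: 5+11+20+25 = 61
Base→K→A→U→H: 5+11+5+25 = 46
Base→K→U→H→A: 5+16+25+20 = 66
Base→K→U→A→H: 5+16+5+20 = 46
Base→H→K→A→U: 14+13+11+5 = 43
Base→H→K→U→A: 14+13+16+5 = 48
Base→H→A→K→U: 14+20+11+16 = 61
Base→H→A→U→K: 14+20+5+16 = 55
Base→H→U→K→A: 14+25+16+11 = 66
Base→H→U→A→K: 14+25+5+11 = 55
Base→A→K→H→U: 6+11+13+25 = 55
Base→A→K→U→H: 6+11+16+25 = 58
… (10 more)
Base→A→U→K→H: 6+5+16+13 = 40  ← best
The minimum is 40.
One shortest path: Base → A → U → K → H.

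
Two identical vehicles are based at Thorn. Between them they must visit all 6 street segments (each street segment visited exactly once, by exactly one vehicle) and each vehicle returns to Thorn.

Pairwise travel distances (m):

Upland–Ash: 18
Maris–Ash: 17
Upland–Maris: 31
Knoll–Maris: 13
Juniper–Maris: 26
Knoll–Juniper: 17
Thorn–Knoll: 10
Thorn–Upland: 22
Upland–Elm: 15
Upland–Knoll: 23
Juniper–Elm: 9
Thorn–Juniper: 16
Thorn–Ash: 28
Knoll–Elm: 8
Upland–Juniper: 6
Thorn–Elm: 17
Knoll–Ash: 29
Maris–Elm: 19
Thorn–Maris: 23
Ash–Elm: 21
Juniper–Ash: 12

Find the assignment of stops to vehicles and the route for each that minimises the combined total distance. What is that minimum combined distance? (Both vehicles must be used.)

110 m — the smallest possible combined total.

Try each way of splitting the stops between the two vehicles (each non-empty) and, for each split, find the best tour for each vehicle:
  {Upland} + {Knoll, Juniper, Maris, Ash, Elm}: 44 + 78 = 122
  {Knoll} + {Upland, Juniper, Maris, Ash, Elm}: 20 + 90 = 110
  {Upland, Knoll} + {Juniper, Maris, Ash, Elm}: 55 + 78 = 133
  {Juniper} + {Upland, Knoll, Maris, Ash, Elm}: 32 + 90 = 122
  {Upland, Juniper} + {Knoll, Maris, Ash, Elm}: 44 + 78 = 122
  {Knoll, Juniper} + {Upland, Maris, Ash, Elm}: 43 + 90 = 133
  … (31 splits in total)
Best: vehicle 1 Thorn → Knoll → Thorn = 20; vehicle 2 Thorn → Maris → Ash → Upland → Juniper → Elm → Thorn = 90; combined 110.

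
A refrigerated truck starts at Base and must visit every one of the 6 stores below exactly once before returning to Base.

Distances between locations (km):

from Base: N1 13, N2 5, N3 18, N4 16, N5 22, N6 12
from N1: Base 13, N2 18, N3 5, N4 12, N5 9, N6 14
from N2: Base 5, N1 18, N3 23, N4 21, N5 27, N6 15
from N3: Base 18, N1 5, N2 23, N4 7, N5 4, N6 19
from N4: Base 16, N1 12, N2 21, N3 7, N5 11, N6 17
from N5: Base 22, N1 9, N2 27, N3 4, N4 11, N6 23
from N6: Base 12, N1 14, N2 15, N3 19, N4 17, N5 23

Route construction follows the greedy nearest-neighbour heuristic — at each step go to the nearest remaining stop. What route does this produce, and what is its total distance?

Base → [N2:5 / N6:12 / N1:13 / N4:16 / N3:18 / N5:22] → N2 (5)
N2 → [N6:15 / N1:18 / N4:21 / N3:23 / N5:27] → N6 (15)
N6 → [N1:14 / N4:17 / N3:19 / N5:23] → N1 (14)
N1 → [N3:5 / N5:9 / N4:12] → N3 (5)
N3 → [N5:4 / N4:7] → N5 (4)
N5 → [N4:11] → N4 (11)
Return N4→Base: 16.
Total = 5 + 15 + 14 + 5 + 4 + 11 + 16 = 70.

70 km along Base → N2 → N6 → N1 → N3 → N5 → N4 → Base.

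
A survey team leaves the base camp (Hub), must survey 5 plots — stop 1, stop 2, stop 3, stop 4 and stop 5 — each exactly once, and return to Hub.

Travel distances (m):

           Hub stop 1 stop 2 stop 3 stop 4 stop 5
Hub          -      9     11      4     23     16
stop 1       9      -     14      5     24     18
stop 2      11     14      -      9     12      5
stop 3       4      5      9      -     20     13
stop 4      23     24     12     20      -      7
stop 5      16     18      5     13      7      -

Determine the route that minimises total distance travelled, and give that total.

56 m — the shortest possible round trip.

There are 60 distinct closed tours to check (reversals are equivalent).
Hub - stop 1 - stop 2 - stop 3 - stop 4 - stop 5 - Hub: 9+14+9+20+7+16 = 75
Hub - stop 1 - stop 2 - stop 3 - stop 5 - stop 4 - Hub: 9+14+9+13+7+23 = 75
Hub - stop 1 - stop 2 - stop 4 - stop 3 - stop 5 - Hub: 9+14+12+20+13+16 = 84
Hub - stop 1 - stop 2 - stop 4 - stop 5 - stop 3 - Hub: 9+14+12+7+13+4 = 59
Hub - stop 1 - stop 2 - stop 5 - stop 3 - stop 4 - Hub: 9+14+5+13+20+23 = 84
Hub - stop 1 - stop 2 - stop 5 - stop 4 - stop 3 - Hub: 9+14+5+7+20+4 = 59
Hub - stop 1 - stop 3 - stop 2 - stop 4 - stop 5 - Hub: 9+5+9+12+7+16 = 58
Hub - stop 1 - stop 3 - stop 2 - stop 5 - stop 4 - Hub: 9+5+9+5+7+23 = 58
Hub - stop 1 - stop 3 - stop 4 - stop 2 - stop 5 - Hub: 9+5+20+12+5+16 = 67
Hub - stop 1 - stop 3 - stop 4 - stop 5 - stop 2 - Hub: 9+5+20+7+5+11 = 57
Hub - stop 1 - stop 3 - stop 5 - stop 2 - stop 4 - Hub: 9+5+13+5+12+23 = 67
Hub - stop 1 - stop 3 - stop 5 - stop 4 - stop 2 - Hub: 9+5+13+7+12+11 = 57
Hub - stop 1 - stop 4 - stop 2 - stop 3 - stop 5 - Hub: 9+24+12+9+13+16 = 83
Hub - stop 1 - stop 4 - stop 2 - stop 5 - stop 3 - Hub: 9+24+12+5+13+4 = 67
… (46 more)
Hub - stop 2 - stop 5 - stop 4 - stop 1 - stop 3 - Hub: 11+5+7+24+5+4 = 56  ← best
The minimum is 56.
One optimal route: Hub → stop 2 → stop 5 → stop 4 → stop 1 → stop 3 → Hub (or its reverse).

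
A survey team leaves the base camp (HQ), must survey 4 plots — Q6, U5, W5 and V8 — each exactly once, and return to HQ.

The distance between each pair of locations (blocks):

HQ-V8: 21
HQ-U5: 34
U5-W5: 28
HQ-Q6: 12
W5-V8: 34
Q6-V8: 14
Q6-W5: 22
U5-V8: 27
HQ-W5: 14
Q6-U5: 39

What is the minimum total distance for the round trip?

There are 12 distinct closed tours to check (reversals are equivalent).
HQ-Q6-U5-W5-V8-HQ: 12+39+28+34+21 = 134
HQ-Q6-U5-V8-W5-HQ: 12+39+27+34+14 = 126
HQ-Q6-W5-U5-V8-HQ: 12+22+28+27+21 = 110
HQ-Q6-W5-V8-U5-HQ: 12+22+34+27+34 = 129
HQ-Q6-V8-U5-W5-HQ: 12+14+27+28+14 = 95
HQ-Q6-V8-W5-U5-HQ: 12+14+34+28+34 = 122
HQ-U5-Q6-W5-V8-HQ: 34+39+22+34+21 = 150
HQ-U5-Q6-V8-W5-HQ: 34+39+14+34+14 = 135
HQ-U5-W5-Q6-V8-HQ: 34+28+22+14+21 = 119
HQ-U5-V8-Q6-W5-HQ: 34+27+14+22+14 = 111
HQ-W5-Q6-U5-V8-HQ: 14+22+39+27+21 = 123
HQ-W5-U5-Q6-V8-HQ: 14+28+39+14+21 = 116
The minimum is 95.
One optimal route: HQ → Q6 → V8 → U5 → W5 → HQ (or its reverse).

Minimum total distance: 95 blocks.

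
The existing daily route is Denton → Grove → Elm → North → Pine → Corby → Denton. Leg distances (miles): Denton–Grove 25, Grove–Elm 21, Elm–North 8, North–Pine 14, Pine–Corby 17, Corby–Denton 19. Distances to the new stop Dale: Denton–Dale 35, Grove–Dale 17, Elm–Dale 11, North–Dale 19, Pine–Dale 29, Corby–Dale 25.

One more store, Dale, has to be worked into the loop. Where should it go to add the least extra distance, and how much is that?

+7 miles — insert Dale between Grove and Elm.

Insertion cost between consecutive stops i–j is d(i,Dale) + d(Dale,j) − d(i,j):
  between Denton and Grove: 35 + 17 − 25 = 27
  between Grove and Elm: 17 + 11 − 21 = 7
  between Elm and North: 11 + 19 − 8 = 22
  between North and Pine: 19 + 29 − 14 = 34
  between Pine and Corby: 29 + 25 − 17 = 37
  between Corby and Denton: 25 + 35 − 19 = 41
Cheapest insertion is between Grove and Elm, adding 7.
New total = 104 + 7 = 111.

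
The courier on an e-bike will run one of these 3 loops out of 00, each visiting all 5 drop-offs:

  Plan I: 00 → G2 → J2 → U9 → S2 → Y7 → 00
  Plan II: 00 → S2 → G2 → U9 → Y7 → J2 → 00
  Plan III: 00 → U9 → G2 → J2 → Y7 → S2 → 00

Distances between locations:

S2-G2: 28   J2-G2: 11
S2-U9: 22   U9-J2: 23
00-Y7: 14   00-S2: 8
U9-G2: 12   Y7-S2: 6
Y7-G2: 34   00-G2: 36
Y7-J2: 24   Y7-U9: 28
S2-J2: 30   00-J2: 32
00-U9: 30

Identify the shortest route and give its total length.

Shortest is Plan III, total 91.

Plan I: 36 + 11 + 23 + 22 + 6 + 14 = 112
Plan II: 8 + 28 + 12 + 28 + 24 + 32 = 132
Plan III: 30 + 12 + 11 + 24 + 6 + 8 = 91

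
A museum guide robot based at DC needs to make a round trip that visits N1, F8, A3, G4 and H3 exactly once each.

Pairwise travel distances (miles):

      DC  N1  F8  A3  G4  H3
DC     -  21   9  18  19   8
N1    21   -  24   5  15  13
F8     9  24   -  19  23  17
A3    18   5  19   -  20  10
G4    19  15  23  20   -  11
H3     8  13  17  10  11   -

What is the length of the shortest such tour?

With 5 stops there are 5!/2 = 60 distinct round trips (a route and its reverse cost the same).
DC→N1→F8→A3→G4→H3→DC: 21+24+19+20+11+8 = 103
DC→N1→F8→A3→H3→G4→DC: 21+24+19+10+11+19 = 104
DC→N1→F8→G4→A3→H3→DC: 21+24+23+20+10+8 = 106
DC→N1→F8→G4→H3→A3→DC: 21+24+23+11+10+18 = 107
DC→N1→F8→H3→A3→G4→DC: 21+24+17+10+20+19 = 111
DC→N1→F8→H3→G4→A3→DC: 21+24+17+11+20+18 = 111
DC→N1→A3→F8→G4→H3→DC: 21+5+19+23+11+8 = 87
DC→N1→A3→F8→H3→G4→DC: 21+5+19+17+11+19 = 92
DC→N1→A3→G4→F8→H3→DC: 21+5+20+23+17+8 = 94
DC→N1→A3→G4→H3→F8→DC: 21+5+20+11+17+9 = 83
DC→N1→A3→H3→F8→G4→DC: 21+5+10+17+23+19 = 95
DC→N1→A3→H3→G4→F8→DC: 21+5+10+11+23+9 = 79
DC→N1→G4→F8→A3→H3→DC: 21+15+23+19+10+8 = 96
DC→N1→G4→F8→H3→A3→DC: 21+15+23+17+10+18 = 104
… (46 more)
DC→F8→A3→N1→G4→H3→DC: 9+19+5+15+11+8 = 67  ← best
The minimum is 67.
One optimal route: DC → F8 → A3 → N1 → G4 → H3 → DC (or its reverse).

Shortest round trip = 67 miles.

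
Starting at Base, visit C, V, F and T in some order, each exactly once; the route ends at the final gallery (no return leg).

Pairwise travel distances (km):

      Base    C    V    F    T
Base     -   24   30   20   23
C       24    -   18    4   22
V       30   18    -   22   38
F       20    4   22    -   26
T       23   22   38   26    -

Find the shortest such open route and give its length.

Minimum one-way distance = 71 km.

There are 4! = 24 possible orderings.
Base → C → V → F → T: 24+18+22+26 = 90
Base → C → V → T → F: 24+18+38+26 = 106
Base → C → F → V → T: 24+4+22+38 = 88
Base → C → F → T → V: 24+4+26+38 = 92
Base → C → T → V → F: 24+22+38+22 = 106
Base → C → T → F → V: 24+22+26+22 = 94
Base → V → C → F → T: 30+18+4+26 = 78
Base → V → C → T → F: 30+18+22+26 = 96
Base → V → F → C → T: 30+22+4+22 = 78
Base → V → F → T → C: 30+22+26+22 = 100
Base → V → T → C → F: 30+38+22+4 = 94
Base → V → T → F → C: 30+38+26+4 = 98
Base → F → C → V → T: 20+4+18+38 = 80
Base → F → C → T → V: 20+4+22+38 = 84
… (10 more)
Base → T → C → F → V: 23+22+4+22 = 71  ← best
The minimum is 71.
One shortest path: Base → T → C → F → V.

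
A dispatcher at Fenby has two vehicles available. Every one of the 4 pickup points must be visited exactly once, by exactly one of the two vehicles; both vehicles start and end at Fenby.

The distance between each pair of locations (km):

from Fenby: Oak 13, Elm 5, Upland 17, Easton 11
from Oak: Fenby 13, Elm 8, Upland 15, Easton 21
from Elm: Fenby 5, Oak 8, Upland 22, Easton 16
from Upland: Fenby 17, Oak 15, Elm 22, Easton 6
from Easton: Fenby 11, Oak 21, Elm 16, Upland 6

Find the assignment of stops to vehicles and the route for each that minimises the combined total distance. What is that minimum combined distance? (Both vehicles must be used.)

Try each way of splitting the stops between the two vehicles (each non-empty) and, for each split, find the best tour for each vehicle:
  {Oak} + {Elm, Upland, Easton}: 26 + 44 = 70
  {Elm} + {Oak, Upland, Easton}: 10 + 45 = 55
  {Oak, Elm} + {Upland, Easton}: 26 + 34 = 60
  {Upland} + {Oak, Elm, Easton}: 34 + 45 = 79
  {Oak, Upland} + {Elm, Easton}: 45 + 32 = 77
  {Elm, Upland} + {Oak, Easton}: 44 + 45 = 89
  … (7 splits in total)
Best: vehicle 1 Fenby → Elm → Fenby = 10; vehicle 2 Fenby → Oak → Upland → Easton → Fenby = 45; combined 55.

Minimum combined distance: 55 km.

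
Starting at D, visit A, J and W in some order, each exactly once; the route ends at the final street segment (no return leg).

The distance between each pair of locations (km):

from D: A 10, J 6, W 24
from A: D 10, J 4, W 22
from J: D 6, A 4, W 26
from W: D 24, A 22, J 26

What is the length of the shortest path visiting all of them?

Minimum one-way distance = 32 km.

There are 3! = 6 possible orderings.
D - A - J - W: 10+4+26 = 40
D - A - W - J: 10+22+26 = 58
D - J - A - W: 6+4+22 = 32
D - J - W - A: 6+26+22 = 54
D - W - A - J: 24+22+4 = 50
D - W - J - A: 24+26+4 = 54
The minimum is 32.
One shortest path: D → J → A → W.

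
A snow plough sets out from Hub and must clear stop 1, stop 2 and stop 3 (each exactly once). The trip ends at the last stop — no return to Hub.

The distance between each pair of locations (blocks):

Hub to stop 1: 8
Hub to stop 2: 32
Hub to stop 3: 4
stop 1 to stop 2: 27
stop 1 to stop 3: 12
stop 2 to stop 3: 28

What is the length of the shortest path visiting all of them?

Shortest open route: 43 blocks.

There are 3! = 6 possible orderings.
Hub→stop 1→stop 2→stop 3: 8+27+28 = 63
Hub→stop 1→stop 3→stop 2: 8+12+28 = 48
Hub→stop 2→stop 1→stop 3: 32+27+12 = 71
Hub→stop 2→stop 3→stop 1: 32+28+12 = 72
Hub→stop 3→stop 1→stop 2: 4+12+27 = 43
Hub→stop 3→stop 2→stop 1: 4+28+27 = 59
The minimum is 43.
One shortest path: Hub → stop 3 → stop 1 → stop 2.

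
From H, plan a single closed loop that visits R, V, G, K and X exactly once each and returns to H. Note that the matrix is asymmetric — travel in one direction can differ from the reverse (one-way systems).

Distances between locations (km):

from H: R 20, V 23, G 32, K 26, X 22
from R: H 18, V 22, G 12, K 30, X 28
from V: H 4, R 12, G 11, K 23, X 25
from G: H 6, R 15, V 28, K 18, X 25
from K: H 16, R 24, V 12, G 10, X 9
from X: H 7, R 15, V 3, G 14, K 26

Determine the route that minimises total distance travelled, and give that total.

H-R-V-G-K-X-H: 20+22+11+18+9+7 = 87
H-R-V-G-X-K-H: 20+22+11+25+26+16 = 120
H-R-V-K-G-X-H: 20+22+23+10+25+7 = 107
H-R-V-K-X-G-H: 20+22+23+9+14+6 = 94
H-R-V-X-G-K-H: 20+22+25+14+18+16 = 115
H-R-V-X-K-G-H: 20+22+25+26+10+6 = 109
H-R-G-V-K-X-H: 20+12+28+23+9+7 = 99
H-R-G-V-X-K-H: 20+12+28+25+26+16 = 127
H-R-G-K-V-X-H: 20+12+18+12+25+7 = 94
H-R-G-K-X-V-H: 20+12+18+9+3+4 = 66
H-R-G-X-V-K-H: 20+12+25+3+23+16 = 99
H-R-G-X-K-V-H: 20+12+25+26+12+4 = 99
H-R-K-V-G-X-H: 20+30+12+11+25+7 = 105
H-R-K-V-X-G-H: 20+30+12+25+14+6 = 107
… (106 more)
The minimum is 66.
One optimal route: H → R → G → K → X → V → H.

Shortest round trip = 66 km.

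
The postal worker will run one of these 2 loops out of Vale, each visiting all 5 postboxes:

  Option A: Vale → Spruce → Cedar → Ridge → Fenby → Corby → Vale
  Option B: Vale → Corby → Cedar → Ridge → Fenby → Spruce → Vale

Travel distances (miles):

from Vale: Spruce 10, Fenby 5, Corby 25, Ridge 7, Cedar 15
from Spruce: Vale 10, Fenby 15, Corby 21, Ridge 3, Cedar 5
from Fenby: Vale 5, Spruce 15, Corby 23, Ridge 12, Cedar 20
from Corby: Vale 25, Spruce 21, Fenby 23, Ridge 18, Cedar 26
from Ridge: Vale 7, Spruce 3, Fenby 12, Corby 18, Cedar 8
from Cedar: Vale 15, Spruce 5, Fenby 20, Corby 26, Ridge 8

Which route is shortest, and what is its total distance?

Option A: 10 + 5 + 8 + 12 + 23 + 25 = 83
Option B: 25 + 26 + 8 + 12 + 15 + 10 = 96

83 miles — Option A is the shortest.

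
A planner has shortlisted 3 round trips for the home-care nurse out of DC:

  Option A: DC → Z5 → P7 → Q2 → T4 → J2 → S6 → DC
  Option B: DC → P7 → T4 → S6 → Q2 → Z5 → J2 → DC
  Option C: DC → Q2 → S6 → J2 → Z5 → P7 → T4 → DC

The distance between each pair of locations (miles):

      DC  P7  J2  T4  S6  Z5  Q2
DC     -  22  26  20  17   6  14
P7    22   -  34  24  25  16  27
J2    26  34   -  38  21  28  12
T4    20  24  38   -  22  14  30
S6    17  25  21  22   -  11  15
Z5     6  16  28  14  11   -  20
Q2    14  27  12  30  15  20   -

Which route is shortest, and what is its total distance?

138 miles — Option C is the shortest.

Option A: 6 + 16 + 27 + 30 + 38 + 21 + 17 = 155
Option B: 22 + 24 + 22 + 15 + 20 + 28 + 26 = 157
Option C: 14 + 15 + 21 + 28 + 16 + 24 + 20 = 138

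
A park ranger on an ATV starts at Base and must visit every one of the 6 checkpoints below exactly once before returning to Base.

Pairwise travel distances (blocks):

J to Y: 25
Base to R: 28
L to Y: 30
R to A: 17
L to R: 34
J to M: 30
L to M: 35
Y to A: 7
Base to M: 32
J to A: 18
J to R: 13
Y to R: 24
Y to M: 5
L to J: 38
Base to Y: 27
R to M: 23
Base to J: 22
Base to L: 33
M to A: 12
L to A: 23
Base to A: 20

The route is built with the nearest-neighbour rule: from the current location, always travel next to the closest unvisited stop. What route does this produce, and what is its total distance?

From Base: distances to unvisited — A=20, J=22, Y=27, R=28, M=32, L=33. Nearest is A (20).
From A: distances to unvisited — Y=7, M=12, R=17, J=18, L=23. Nearest is Y (7).
From Y: distances to unvisited — M=5, R=24, J=25, L=30. Nearest is M (5).
From M: distances to unvisited — R=23, J=30, L=35. Nearest is R (23).
From R: distances to unvisited — J=13, L=34. Nearest is J (13).
From J: distances to unvisited — L=38. Nearest is L (38).
Return L→Base: 33.
Total = 20 + 7 + 5 + 23 + 13 + 38 + 33 = 139.

Total distance 139 blocks via the nearest-neighbour route Base → A → Y → M → R → J → L → Base.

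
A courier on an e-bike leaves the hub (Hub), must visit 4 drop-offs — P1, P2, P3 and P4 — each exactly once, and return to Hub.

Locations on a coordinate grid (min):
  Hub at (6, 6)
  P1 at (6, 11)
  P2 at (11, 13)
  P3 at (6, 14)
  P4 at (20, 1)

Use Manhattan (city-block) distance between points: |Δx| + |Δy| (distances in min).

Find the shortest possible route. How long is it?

54 min — the shortest possible round trip.

With 4 stops there are 4!/2 = 12 distinct round trips (a route and its reverse cost the same).
Hub → P1 → P2 → P3 → P4 → Hub: 5+7+6+27+19 = 64
Hub → P1 → P2 → P4 → P3 → Hub: 5+7+21+27+8 = 68
Hub → P1 → P3 → P2 → P4 → Hub: 5+3+6+21+19 = 54
Hub → P1 → P3 → P4 → P2 → Hub: 5+3+27+21+12 = 68
Hub → P1 → P4 → P2 → P3 → Hub: 5+24+21+6+8 = 64
Hub → P1 → P4 → P3 → P2 → Hub: 5+24+27+6+12 = 74
Hub → P2 → P1 → P3 → P4 → Hub: 12+7+3+27+19 = 68
Hub → P2 → P1 → P4 → P3 → Hub: 12+7+24+27+8 = 78
Hub → P2 → P3 → P1 → P4 → Hub: 12+6+3+24+19 = 64
Hub → P2 → P4 → P1 → P3 → Hub: 12+21+24+3+8 = 68
Hub → P3 → P1 → P2 → P4 → Hub: 8+3+7+21+19 = 58
Hub → P3 → P2 → P1 → P4 → Hub: 8+6+7+24+19 = 64
The minimum is 54.
One optimal route: Hub → P1 → P3 → P2 → P4 → Hub (or its reverse).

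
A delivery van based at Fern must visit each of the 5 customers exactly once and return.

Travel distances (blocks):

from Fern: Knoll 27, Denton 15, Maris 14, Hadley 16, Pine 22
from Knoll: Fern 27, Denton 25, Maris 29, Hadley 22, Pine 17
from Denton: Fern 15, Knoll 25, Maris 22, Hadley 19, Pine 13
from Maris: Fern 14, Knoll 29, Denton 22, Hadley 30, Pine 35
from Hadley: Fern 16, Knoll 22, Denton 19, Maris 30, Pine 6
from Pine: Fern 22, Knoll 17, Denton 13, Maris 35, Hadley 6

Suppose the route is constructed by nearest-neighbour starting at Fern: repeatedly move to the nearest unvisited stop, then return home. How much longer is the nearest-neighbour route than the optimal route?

Fern: Maris=14, Denton=15, Hadley=16, Pine=22, Knoll=27 ⇒ Maris
Maris: Denton=22, Knoll=29, Hadley=30, Pine=35 ⇒ Denton
Denton: Pine=13, Hadley=19, Knoll=25 ⇒ Pine
Pine: Hadley=6, Knoll=17 ⇒ Hadley
Hadley: Knoll=22 ⇒ Knoll
NN route Fern → Maris → Denton → Pine → Hadley → Knoll → Fern costs 104.
Optimal: Fern → Denton → Pine → Hadley → Knoll → Maris → Fern costs 99 (by enumerating all 60 distinct tours).
Excess = 104 − 99 = 5.

The nearest-neighbour route is 5 blocks longer than optimal.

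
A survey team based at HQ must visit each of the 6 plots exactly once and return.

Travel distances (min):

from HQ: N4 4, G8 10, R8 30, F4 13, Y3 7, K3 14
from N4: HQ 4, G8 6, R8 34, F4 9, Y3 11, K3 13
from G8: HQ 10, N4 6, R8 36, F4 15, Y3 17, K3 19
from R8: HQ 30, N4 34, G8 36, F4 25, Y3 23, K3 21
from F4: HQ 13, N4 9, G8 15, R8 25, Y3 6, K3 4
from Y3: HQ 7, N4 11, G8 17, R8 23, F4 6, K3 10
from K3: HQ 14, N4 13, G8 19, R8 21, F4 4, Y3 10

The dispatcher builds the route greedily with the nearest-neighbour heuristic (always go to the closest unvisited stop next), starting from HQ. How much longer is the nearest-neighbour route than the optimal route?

12 min longer than the optimal tour.

From HQ: N4=4, Y3=7, G8=10, F4=13, K3=14, R8=30 → choose N4 (4).
From N4: G8=6, F4=9, Y3=11, K3=13, R8=34 → choose G8 (6).
From G8: F4=15, Y3=17, K3=19, R8=36 → choose F4 (15).
From F4: K3=4, Y3=6, R8=25 → choose K3 (4).
From K3: Y3=10, R8=21 → choose Y3 (10).
From Y3: R8=23 → choose R8 (23).
NN route HQ → N4 → G8 → F4 → K3 → Y3 → R8 → HQ costs 92.
Optimal: HQ → N4 → G8 → F4 → K3 → R8 → Y3 → HQ costs 80 (by enumerating all 360 distinct tours).
Excess = 92 − 80 = 12.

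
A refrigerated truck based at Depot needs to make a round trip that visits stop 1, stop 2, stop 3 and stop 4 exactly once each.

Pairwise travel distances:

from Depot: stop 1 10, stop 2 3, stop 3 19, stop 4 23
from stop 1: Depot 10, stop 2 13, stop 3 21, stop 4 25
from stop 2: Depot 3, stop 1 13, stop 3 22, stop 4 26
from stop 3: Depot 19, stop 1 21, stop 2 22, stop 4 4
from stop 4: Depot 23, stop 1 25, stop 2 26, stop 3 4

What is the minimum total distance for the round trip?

64 — the shortest possible round trip.

With 4 stops there are 4!/2 = 12 distinct round trips (a route and its reverse cost the same).
Depot → stop 1 → stop 2 → stop 3 → stop 4 → Depot: 10+13+22+4+23 = 72
Depot → stop 1 → stop 2 → stop 4 → stop 3 → Depot: 10+13+26+4+19 = 72
Depot → stop 1 → stop 3 → stop 2 → stop 4 → Depot: 10+21+22+26+23 = 102
Depot → stop 1 → stop 3 → stop 4 → stop 2 → Depot: 10+21+4+26+3 = 64
Depot → stop 1 → stop 4 → stop 2 → stop 3 → Depot: 10+25+26+22+19 = 102
Depot → stop 1 → stop 4 → stop 3 → stop 2 → Depot: 10+25+4+22+3 = 64
Depot → stop 2 → stop 1 → stop 3 → stop 4 → Depot: 3+13+21+4+23 = 64
Depot → stop 2 → stop 1 → stop 4 → stop 3 → Depot: 3+13+25+4+19 = 64
Depot → stop 2 → stop 3 → stop 1 → stop 4 → Depot: 3+22+21+25+23 = 94
Depot → stop 2 → stop 4 → stop 1 → stop 3 → Depot: 3+26+25+21+19 = 94
Depot → stop 3 → stop 1 → stop 2 → stop 4 → Depot: 19+21+13+26+23 = 102
Depot → stop 3 → stop 2 → stop 1 → stop 4 → Depot: 19+22+13+25+23 = 102
The minimum is 64.
One optimal route: Depot → stop 1 → stop 3 → stop 4 → stop 2 → Depot (or its reverse).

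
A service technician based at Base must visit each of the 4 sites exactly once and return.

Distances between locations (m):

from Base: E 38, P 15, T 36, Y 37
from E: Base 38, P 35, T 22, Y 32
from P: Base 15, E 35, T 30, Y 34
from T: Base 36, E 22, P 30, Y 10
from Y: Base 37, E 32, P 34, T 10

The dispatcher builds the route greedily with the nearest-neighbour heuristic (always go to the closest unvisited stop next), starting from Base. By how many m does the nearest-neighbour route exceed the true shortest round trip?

Base: P=15, T=36, Y=37, E=38 ⇒ P
P: T=30, Y=34, E=35 ⇒ T
T: Y=10, E=22 ⇒ Y
Y: E=32 ⇒ E
NN route Base → P → T → Y → E → Base costs 125.
Optimal: Base → E → T → Y → P → Base costs 119 (by enumerating all 12 distinct tours).
Excess = 125 − 119 = 6.

6 m longer than the optimal tour.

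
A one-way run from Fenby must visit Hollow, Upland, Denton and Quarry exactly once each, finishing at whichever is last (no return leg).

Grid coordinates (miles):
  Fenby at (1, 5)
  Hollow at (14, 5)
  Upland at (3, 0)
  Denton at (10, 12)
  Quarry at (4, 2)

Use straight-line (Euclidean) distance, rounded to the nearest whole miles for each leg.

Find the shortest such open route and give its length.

Shortest open route: 25 miles.

There are 4! = 24 possible orderings.
Fenby - Hollow - Upland - Denton - Quarry: 13+12+14+12 = 51
Fenby - Hollow - Upland - Quarry - Denton: 13+12+2+12 = 39
Fenby - Hollow - Denton - Upland - Quarry: 13+8+14+2 = 37
Fenby - Hollow - Denton - Quarry - Upland: 13+8+12+2 = 35
Fenby - Hollow - Quarry - Upland - Denton: 13+10+2+14 = 39
Fenby - Hollow - Quarry - Denton - Upland: 13+10+12+14 = 49
Fenby - Upland - Hollow - Denton - Quarry: 5+12+8+12 = 37
Fenby - Upland - Hollow - Quarry - Denton: 5+12+10+12 = 39
Fenby - Upland - Denton - Hollow - Quarry: 5+14+8+10 = 37
Fenby - Upland - Denton - Quarry - Hollow: 5+14+12+10 = 41
Fenby - Upland - Quarry - Hollow - Denton: 5+2+10+8 = 25
Fenby - Upland - Quarry - Denton - Hollow: 5+2+12+8 = 27
Fenby - Denton - Hollow - Upland - Quarry: 11+8+12+2 = 33
Fenby - Denton - Hollow - Quarry - Upland: 11+8+10+2 = 31
… (10 more)
The minimum is 25.
One shortest path: Fenby → Upland → Quarry → Hollow → Denton.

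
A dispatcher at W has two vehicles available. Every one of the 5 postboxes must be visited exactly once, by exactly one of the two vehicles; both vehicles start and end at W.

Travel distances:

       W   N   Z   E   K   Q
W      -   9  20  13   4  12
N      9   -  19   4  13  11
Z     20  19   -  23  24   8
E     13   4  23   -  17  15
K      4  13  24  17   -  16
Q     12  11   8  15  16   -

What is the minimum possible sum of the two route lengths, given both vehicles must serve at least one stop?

Try each way of splitting the stops between the two vehicles (each non-empty) and, for each split, find the best tour for each vehicle:
  {N} + {Z, E, K, Q}: 18 + 64 = 82
  {Z} + {N, E, K, Q}: 40 + 48 = 88
  {N, Z} + {E, K, Q}: 48 + 48 = 96
  {E} + {N, Z, K, Q}: 26 + 56 = 82
  {N, E} + {Z, K, Q}: 26 + 48 = 74
  {Z, E} + {N, K, Q}: 56 + 40 = 96
  … (15 splits in total)
  {K} + {N, Z, E, Q}: 8 + 56 = 64  ← best
Best: vehicle 1 W → K → W = 8; vehicle 2 W → N → E → Z → Q → W = 56; combined 64.

64 — the smallest possible combined total.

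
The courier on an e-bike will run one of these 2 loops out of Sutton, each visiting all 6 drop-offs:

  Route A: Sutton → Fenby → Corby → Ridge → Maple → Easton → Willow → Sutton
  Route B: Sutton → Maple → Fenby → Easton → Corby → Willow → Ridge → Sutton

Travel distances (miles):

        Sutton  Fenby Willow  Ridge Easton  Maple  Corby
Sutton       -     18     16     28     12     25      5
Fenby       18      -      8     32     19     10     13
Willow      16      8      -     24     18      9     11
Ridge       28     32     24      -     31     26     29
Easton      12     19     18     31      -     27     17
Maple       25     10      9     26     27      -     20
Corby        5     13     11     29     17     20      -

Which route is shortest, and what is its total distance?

Route A: 18 + 13 + 29 + 26 + 27 + 18 + 16 = 147
Route B: 25 + 10 + 19 + 17 + 11 + 24 + 28 = 134

Shortest is Route B, total 134 miles.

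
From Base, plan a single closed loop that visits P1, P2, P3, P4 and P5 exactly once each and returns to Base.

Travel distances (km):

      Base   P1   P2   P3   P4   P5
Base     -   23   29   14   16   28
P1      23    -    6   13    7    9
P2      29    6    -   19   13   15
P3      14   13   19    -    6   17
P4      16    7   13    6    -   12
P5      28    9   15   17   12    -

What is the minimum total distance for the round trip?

75 km — the shortest possible round trip.

With 5 stops there are 5!/2 = 60 distinct round trips (a route and its reverse cost the same).
Base - P1 - P2 - P3 - P4 - P5 - Base: 23+6+19+6+12+28 = 94
Base - P1 - P2 - P3 - P5 - P4 - Base: 23+6+19+17+12+16 = 93
Base - P1 - P2 - P4 - P3 - P5 - Base: 23+6+13+6+17+28 = 93
Base - P1 - P2 - P4 - P5 - P3 - Base: 23+6+13+12+17+14 = 85
Base - P1 - P2 - P5 - P3 - P4 - Base: 23+6+15+17+6+16 = 83
Base - P1 - P2 - P5 - P4 - P3 - Base: 23+6+15+12+6+14 = 76
Base - P1 - P3 - P2 - P4 - P5 - Base: 23+13+19+13+12+28 = 108
Base - P1 - P3 - P2 - P5 - P4 - Base: 23+13+19+15+12+16 = 98
Base - P1 - P3 - P4 - P2 - P5 - Base: 23+13+6+13+15+28 = 98
Base - P1 - P3 - P4 - P5 - P2 - Base: 23+13+6+12+15+29 = 98
Base - P1 - P3 - P5 - P2 - P4 - Base: 23+13+17+15+13+16 = 97
Base - P1 - P3 - P5 - P4 - P2 - Base: 23+13+17+12+13+29 = 107
Base - P1 - P4 - P2 - P3 - P5 - Base: 23+7+13+19+17+28 = 107
Base - P1 - P4 - P2 - P5 - P3 - Base: 23+7+13+15+17+14 = 89
… (46 more)
Base - P3 - P5 - P1 - P2 - P4 - Base: 14+17+9+6+13+16 = 75  ← best
The minimum is 75.
One optimal route: Base → P3 → P5 → P1 → P2 → P4 → Base (or its reverse).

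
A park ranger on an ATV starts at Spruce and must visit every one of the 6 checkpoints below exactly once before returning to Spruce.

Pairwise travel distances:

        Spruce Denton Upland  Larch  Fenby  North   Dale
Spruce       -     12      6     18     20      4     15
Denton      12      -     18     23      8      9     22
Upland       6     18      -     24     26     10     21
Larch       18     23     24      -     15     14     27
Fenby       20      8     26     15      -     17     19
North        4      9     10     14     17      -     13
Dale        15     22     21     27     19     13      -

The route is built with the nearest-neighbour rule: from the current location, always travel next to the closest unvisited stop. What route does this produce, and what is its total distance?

Nearest-neighbour total = 96; route Spruce → North → Denton → Fenby → Larch → Upland → Dale → Spruce.

Spruce → [North:4 / Upland:6 / Denton:12 / Dale:15 / Larch:18 / Fenby:20] → North (4)
North → [Denton:9 / Upland:10 / Dale:13 / Larch:14 / Fenby:17] → Denton (9)
Denton → [Fenby:8 / Upland:18 / Dale:22 / Larch:23] → Fenby (8)
Fenby → [Larch:15 / Dale:19 / Upland:26] → Larch (15)
Larch → [Upland:24 / Dale:27] → Upland (24)
Upland → [Dale:21] → Dale (21)
Return Dale→Spruce: 15.
Total = 4 + 9 + 8 + 15 + 24 + 21 + 15 = 96.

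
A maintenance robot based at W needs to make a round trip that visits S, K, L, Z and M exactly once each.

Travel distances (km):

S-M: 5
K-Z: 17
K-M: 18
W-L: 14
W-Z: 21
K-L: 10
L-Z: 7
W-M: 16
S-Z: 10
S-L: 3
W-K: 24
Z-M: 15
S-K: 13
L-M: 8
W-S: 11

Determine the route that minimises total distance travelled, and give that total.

W→S→K→L→Z→M→W: 11+13+10+7+15+16 = 72
W→S→K→L→M→Z→W: 11+13+10+8+15+21 = 78
W→S→K→Z→L→M→W: 11+13+17+7+8+16 = 72
W→S→K→Z→M→L→W: 11+13+17+15+8+14 = 78
W→S→K→M→L→Z→W: 11+13+18+8+7+21 = 78
W→S→K→M→Z→L→W: 11+13+18+15+7+14 = 78
W→S→L→K→Z→M→W: 11+3+10+17+15+16 = 72
W→S→L→K→M→Z→W: 11+3+10+18+15+21 = 78
W→S→L→Z→K→M→W: 11+3+7+17+18+16 = 72
W→S→L→Z→M→K→W: 11+3+7+15+18+24 = 78
W→S→L→M→K→Z→W: 11+3+8+18+17+21 = 78
W→S→L→M→Z→K→W: 11+3+8+15+17+24 = 78
W→S→Z→K→L→M→W: 11+10+17+10+8+16 = 72
W→S→Z→K→M→L→W: 11+10+17+18+8+14 = 78
… (46 more)
The minimum is 72.
One optimal route: W → S → K → L → Z → M → W (or its reverse).

72 km — the shortest possible round trip.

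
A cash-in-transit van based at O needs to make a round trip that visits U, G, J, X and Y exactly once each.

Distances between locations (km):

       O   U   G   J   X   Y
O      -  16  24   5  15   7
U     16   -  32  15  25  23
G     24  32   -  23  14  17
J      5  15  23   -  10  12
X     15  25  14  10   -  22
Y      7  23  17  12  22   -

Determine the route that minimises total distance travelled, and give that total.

O-U-G-J-X-Y-O: 16+32+23+10+22+7 = 110
O-U-G-J-Y-X-O: 16+32+23+12+22+15 = 120
O-U-G-X-J-Y-O: 16+32+14+10+12+7 = 91
O-U-G-X-Y-J-O: 16+32+14+22+12+5 = 101
O-U-G-Y-J-X-O: 16+32+17+12+10+15 = 102
O-U-G-Y-X-J-O: 16+32+17+22+10+5 = 102
O-U-J-G-X-Y-O: 16+15+23+14+22+7 = 97
O-U-J-G-Y-X-O: 16+15+23+17+22+15 = 108
O-U-J-X-G-Y-O: 16+15+10+14+17+7 = 79
O-U-J-X-Y-G-O: 16+15+10+22+17+24 = 104
O-U-J-Y-G-X-O: 16+15+12+17+14+15 = 89
O-U-J-Y-X-G-O: 16+15+12+22+14+24 = 103
O-U-X-G-J-Y-O: 16+25+14+23+12+7 = 97
O-U-X-G-Y-J-O: 16+25+14+17+12+5 = 89
… (46 more)
The minimum is 79.
One optimal route: O → U → J → X → G → Y → O (or its reverse).

Shortest round trip = 79 km.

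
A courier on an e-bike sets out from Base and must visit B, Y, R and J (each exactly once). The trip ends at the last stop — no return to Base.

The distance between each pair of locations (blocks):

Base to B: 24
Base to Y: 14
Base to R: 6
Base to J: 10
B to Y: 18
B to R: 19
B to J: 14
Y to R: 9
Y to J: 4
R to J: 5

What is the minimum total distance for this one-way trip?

There are 4! = 24 possible orderings.
Base - B - Y - R - J: 24+18+9+5 = 56
Base - B - Y - J - R: 24+18+4+5 = 51
Base - B - R - Y - J: 24+19+9+4 = 56
Base - B - R - J - Y: 24+19+5+4 = 52
Base - B - J - Y - R: 24+14+4+9 = 51
Base - B - J - R - Y: 24+14+5+9 = 52
Base - Y - B - R - J: 14+18+19+5 = 56
Base - Y - B - J - R: 14+18+14+5 = 51
Base - Y - R - B - J: 14+9+19+14 = 56
Base - Y - R - J - B: 14+9+5+14 = 42
Base - Y - J - B - R: 14+4+14+19 = 51
Base - Y - J - R - B: 14+4+5+19 = 42
Base - R - B - Y - J: 6+19+18+4 = 47
Base - R - B - J - Y: 6+19+14+4 = 43
… (10 more)
Base - R - Y - J - B: 6+9+4+14 = 33  ← best
The minimum is 33.
One shortest path: Base → R → Y → J → B.

Minimum one-way distance = 33 blocks.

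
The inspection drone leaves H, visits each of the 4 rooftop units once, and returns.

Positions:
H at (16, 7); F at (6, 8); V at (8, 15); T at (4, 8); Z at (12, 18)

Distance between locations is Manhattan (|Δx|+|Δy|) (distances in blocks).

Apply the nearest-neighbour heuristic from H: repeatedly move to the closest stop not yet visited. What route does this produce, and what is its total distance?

H → [F:11 / T:13 / Z:15 / V:16] → F (11)
F → [T:2 / V:9 / Z:16] → T (2)
T → [V:11 / Z:18] → V (11)
V → [Z:7] → Z (7)
Return Z→H: 15.
Total = 11 + 2 + 11 + 7 + 15 = 46.

Nearest-neighbour total = 46 blocks; route H → F → T → V → Z → H.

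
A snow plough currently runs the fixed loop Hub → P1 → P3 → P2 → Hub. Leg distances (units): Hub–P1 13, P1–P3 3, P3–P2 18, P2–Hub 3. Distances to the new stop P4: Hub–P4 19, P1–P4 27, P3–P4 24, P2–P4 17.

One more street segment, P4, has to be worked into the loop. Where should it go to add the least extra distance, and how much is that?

Minimum extra distance: 23, inserting P4 between P3 and P2.

Insertion cost between consecutive stops i–j is d(i,P4) + d(P4,j) − d(i,j):
  between Hub and P1: 19 + 27 − 13 = 33
  between P1 and P3: 27 + 24 − 3 = 48
  between P3 and P2: 24 + 17 − 18 = 23
  between P2 and Hub: 17 + 19 − 3 = 33
Cheapest insertion is between P3 and P2, adding 23.
New total = 37 + 23 = 60.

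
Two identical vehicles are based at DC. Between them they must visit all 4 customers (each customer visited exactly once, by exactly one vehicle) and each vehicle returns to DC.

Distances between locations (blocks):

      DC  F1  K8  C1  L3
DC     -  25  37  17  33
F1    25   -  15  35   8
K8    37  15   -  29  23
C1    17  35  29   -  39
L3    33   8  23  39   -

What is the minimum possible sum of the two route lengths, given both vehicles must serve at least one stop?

Minimum combined distance: 127 blocks.

Try each way of splitting the stops between the two vehicles (each non-empty) and, for each split, find the best tour for each vehicle:
  {F1} + {K8, C1, L3}: 50 + 102 = 152
  {K8} + {F1, C1, L3}: 74 + 89 = 163
  {F1, K8} + {C1, L3}: 77 + 89 = 166
  {C1} + {F1, K8, L3}: 34 + 93 = 127
  {F1, C1} + {K8, L3}: 77 + 93 = 170
  {K8, C1} + {F1, L3}: 83 + 66 = 149
  … (7 splits in total)
Best: vehicle 1 DC → C1 → DC = 34; vehicle 2 DC → F1 → L3 → K8 → DC = 93; combined 127.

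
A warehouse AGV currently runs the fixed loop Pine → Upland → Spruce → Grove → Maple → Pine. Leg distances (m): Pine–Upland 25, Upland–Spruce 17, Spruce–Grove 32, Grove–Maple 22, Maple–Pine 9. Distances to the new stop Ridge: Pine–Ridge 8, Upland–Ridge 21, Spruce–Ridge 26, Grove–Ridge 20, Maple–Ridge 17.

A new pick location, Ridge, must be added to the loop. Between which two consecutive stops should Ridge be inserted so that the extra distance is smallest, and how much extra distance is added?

Insertion cost between consecutive stops i–j is d(i,Ridge) + d(Ridge,j) − d(i,j):
  between Pine and Upland: 8 + 21 − 25 = 4
  between Upland and Spruce: 21 + 26 − 17 = 30
  between Spruce and Grove: 26 + 20 − 32 = 14
  between Grove and Maple: 20 + 17 − 22 = 15
  between Maple and Pine: 17 + 8 − 9 = 16
Cheapest insertion is between Pine and Upland, adding 4.
New total = 105 + 4 = 109.

+4 m — insert Ridge between Pine and Upland.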